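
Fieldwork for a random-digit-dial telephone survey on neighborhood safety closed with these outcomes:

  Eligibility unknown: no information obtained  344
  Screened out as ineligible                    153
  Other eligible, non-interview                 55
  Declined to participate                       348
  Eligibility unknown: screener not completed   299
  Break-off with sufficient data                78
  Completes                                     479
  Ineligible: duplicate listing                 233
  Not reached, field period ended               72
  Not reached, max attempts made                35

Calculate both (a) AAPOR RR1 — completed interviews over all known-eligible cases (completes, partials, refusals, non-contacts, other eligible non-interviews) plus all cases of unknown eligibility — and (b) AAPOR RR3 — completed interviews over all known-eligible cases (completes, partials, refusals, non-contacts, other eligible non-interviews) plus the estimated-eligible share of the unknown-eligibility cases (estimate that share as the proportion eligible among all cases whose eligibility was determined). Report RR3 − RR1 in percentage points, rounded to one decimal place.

No contact after all attempts = 72 + 35 = 107
Unknown if eligible = 299 + 344 = 643
Ineligible = 153 + 233 = 386
Num → 479
Denom → 479 + 78 + 348 + 107 + 55 + 643 = 1710
RR1 = 479 / 1710 = 0.2801
Known eligible → 479 + 78 + 348 + 107 + 55 = 1067
e = 1067 / (1067 + 386) = 1067 / 1453 = 0.7343
Eligible share of unknowns → 0.7343 × 643 = 472.15
Denom → 1067 + 472.15 = 1539.15
RR3 = 479 / 1539.15 = 0.3112
Difference = 31.12 − 28.01 = 3.11 percentage points

3.1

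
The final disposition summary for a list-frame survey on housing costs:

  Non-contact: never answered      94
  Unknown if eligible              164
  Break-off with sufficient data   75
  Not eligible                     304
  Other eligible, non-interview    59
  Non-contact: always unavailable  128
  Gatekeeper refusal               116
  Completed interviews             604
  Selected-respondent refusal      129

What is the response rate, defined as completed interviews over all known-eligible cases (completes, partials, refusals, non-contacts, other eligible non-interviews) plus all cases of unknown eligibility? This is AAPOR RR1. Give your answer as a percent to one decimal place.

Refusal or break-off = 116 + 129 = 245
No contact after all attempts = 94 + 128 = 222
Numerator: 604
Denominator: 604 + 75 + 245 + 222 + 59 + 164 = 1369
RR1 = 604 / 1369 = 0.4412

44.1%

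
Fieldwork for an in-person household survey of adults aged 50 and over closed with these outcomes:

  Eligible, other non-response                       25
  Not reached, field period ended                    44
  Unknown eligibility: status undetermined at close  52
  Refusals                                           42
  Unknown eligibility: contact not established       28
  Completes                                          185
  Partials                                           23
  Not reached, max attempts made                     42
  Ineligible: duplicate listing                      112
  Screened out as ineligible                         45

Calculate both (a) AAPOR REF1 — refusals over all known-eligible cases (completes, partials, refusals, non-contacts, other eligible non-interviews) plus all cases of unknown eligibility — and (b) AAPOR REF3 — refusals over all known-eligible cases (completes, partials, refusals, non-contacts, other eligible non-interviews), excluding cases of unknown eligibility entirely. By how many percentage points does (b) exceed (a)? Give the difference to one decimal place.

No contact after all attempts = 44 + 42 = 86
Unknown if eligible = 28 + 52 = 80
Ineligible = 45 + 112 = 157
Num = 42
Base = 185 + 23 + 42 + 86 + 25 + 80 = 441
REF1 = 42 / 441 = 0.0952
Base = 185 + 23 + 42 + 86 + 25 = 361
REF3 = 42 / 361 = 0.1163
Difference = 11.63 − 9.52 = 2.11 percentage points

2.1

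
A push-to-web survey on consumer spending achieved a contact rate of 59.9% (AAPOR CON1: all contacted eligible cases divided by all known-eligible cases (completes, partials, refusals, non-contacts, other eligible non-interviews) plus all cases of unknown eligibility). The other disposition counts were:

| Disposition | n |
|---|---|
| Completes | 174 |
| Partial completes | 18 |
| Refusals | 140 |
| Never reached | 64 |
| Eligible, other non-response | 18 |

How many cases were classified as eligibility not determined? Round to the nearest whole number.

Top: 174 + 18 + 140 + 18 = 350
CON1 = 350 / D = 0.599
D = 350 / 0.599 = 584.3
Other denominator terms total 414
eligibility not determined = 584.3 − 414 ≈ 170

170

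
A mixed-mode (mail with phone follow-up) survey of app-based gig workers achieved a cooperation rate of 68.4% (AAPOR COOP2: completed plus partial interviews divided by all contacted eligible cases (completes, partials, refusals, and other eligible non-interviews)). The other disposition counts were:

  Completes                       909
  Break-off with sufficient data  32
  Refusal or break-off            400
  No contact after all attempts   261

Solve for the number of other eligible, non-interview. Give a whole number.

Numerator → 909 + 32 = 941
COOP2 = 941 / D = 0.684
D = 941 / 0.684 = 1375.7
Other denominator terms total 1341
other eligible, non-interview = 1375.7 − 1341 ≈ 35

35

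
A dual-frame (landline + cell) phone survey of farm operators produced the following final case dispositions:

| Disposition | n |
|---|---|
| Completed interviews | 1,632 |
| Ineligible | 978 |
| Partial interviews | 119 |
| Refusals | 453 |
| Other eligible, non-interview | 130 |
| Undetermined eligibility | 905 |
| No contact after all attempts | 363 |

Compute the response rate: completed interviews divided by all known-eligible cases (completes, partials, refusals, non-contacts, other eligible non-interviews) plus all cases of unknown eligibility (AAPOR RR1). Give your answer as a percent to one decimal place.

Top = 1632
Base = 1632 + 119 + 453 + 363 + 130 + 905 = 3602
RR1 = 1632 / 3602 = 0.4531

45.3%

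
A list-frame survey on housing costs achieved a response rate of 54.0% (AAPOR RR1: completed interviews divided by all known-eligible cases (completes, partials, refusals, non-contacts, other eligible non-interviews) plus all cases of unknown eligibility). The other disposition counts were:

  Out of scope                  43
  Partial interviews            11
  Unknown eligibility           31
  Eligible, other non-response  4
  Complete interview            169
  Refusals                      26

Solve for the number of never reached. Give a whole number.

72

RR1 = 169 / D = 0.540
D = 169 / 0.540 = 313.0
Remaining denominator categories sum to 241
never reached = 313.0 − 241 ≈ 72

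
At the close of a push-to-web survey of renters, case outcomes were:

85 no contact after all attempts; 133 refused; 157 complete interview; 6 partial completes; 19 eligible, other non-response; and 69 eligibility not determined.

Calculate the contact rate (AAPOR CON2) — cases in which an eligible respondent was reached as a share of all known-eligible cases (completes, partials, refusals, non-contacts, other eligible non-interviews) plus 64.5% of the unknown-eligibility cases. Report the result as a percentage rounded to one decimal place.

Top: 157 + 6 + 133 + 19 = 315
Eligible (known): 157 + 6 + 133 + 85 + 19 = 400
e × U: 0.6450 × 69 = 44.51
Denom: 400 + 44.51 = 444.51
CON2 = 315 / 444.51 = 0.7086

70.9%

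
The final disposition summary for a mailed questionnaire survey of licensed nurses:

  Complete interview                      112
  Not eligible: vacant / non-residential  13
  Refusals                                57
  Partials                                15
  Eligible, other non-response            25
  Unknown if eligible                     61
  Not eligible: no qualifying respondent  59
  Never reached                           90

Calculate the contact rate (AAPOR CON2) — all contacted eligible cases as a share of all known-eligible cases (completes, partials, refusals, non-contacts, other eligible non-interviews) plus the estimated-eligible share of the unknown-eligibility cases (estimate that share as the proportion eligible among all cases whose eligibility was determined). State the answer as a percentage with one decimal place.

Screened out, ineligible = 59 + 13 = 72
Num → 112 + 15 + 57 + 25 = 209
Determined eligible → 112 + 15 + 57 + 90 + 25 = 299
e = 299 / (299 + 72) = 299 / 371 = 0.8059
Estimated eligible among unknowns → 0.8059 × 61 = 49.16
Denominator → 299 + 49.16 = 348.16
CON2 = 209 / 348.16 = 0.6003

60.0%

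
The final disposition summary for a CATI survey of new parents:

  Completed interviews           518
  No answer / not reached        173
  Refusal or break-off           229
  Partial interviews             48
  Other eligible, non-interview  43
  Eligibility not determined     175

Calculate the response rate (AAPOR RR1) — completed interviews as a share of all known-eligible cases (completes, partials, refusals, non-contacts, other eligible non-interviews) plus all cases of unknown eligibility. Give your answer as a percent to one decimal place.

43.7%

Top: 518
Denominator: 518 + 48 + 229 + 173 + 43 + 175 = 1186
RR1 = 518 / 1186 = 0.4368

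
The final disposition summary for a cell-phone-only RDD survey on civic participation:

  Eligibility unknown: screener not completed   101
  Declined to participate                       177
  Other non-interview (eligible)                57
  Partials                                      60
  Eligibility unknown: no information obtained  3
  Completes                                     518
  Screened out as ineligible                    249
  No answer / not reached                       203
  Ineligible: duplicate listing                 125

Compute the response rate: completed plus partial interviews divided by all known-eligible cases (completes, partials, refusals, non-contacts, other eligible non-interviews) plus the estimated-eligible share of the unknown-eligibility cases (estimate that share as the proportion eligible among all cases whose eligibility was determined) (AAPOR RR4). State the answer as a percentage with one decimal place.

Unknown if eligible = 101 + 3 = 104
Screened out, ineligible = 249 + 125 = 374
Numerator = 518 + 60 = 578
Eligible (known) = 518 + 60 + 177 + 203 + 57 = 1015
e = 1015 / (1015 + 374) = 1015 / 1389 = 0.7307
Eligible share of unknowns = 0.7307 × 104 = 75.99
Base = 1015 + 75.99 = 1090.99
RR4 = 578 / 1090.99 = 0.5298

53.0%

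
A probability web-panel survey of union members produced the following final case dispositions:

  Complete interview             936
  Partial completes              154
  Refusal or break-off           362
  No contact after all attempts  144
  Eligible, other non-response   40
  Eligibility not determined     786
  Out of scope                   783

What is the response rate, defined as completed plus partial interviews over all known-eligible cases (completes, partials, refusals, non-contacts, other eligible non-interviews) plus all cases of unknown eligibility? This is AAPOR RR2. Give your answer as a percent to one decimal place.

Top → 936 + 154 = 1090
Base → 936 + 154 + 362 + 144 + 40 + 786 = 2422
RR2 = 1090 / 2422 = 0.4500

45.0%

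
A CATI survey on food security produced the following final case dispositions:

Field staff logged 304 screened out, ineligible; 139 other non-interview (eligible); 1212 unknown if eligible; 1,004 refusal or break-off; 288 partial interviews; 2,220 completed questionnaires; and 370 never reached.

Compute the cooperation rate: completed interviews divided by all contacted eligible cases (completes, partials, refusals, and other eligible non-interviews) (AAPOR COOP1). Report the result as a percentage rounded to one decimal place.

Top: 2220
Denominator: 2220 + 288 + 1004 + 139 = 3651
COOP1 = 2220 / 3651 = 0.6081

60.8%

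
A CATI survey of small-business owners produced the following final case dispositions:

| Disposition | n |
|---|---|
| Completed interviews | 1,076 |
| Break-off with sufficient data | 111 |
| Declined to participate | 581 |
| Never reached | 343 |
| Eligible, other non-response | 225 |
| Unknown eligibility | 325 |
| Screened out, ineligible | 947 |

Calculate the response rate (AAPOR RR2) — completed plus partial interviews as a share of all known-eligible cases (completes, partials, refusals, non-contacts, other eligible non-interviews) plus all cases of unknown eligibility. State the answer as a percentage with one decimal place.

Numerator: 1076 + 111 = 1187
Denominator: 1076 + 111 + 581 + 343 + 225 + 325 = 2661
RR2 = 1187 / 2661 = 0.4461

44.6%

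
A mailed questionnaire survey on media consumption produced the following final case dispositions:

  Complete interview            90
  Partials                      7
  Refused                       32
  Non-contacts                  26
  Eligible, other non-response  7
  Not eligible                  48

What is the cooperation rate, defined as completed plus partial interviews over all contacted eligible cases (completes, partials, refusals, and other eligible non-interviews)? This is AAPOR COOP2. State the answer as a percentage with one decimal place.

71.3%

Top = 90 + 7 = 97
Denominator = 90 + 7 + 32 + 7 = 136
COOP2 = 97 / 136 = 0.7132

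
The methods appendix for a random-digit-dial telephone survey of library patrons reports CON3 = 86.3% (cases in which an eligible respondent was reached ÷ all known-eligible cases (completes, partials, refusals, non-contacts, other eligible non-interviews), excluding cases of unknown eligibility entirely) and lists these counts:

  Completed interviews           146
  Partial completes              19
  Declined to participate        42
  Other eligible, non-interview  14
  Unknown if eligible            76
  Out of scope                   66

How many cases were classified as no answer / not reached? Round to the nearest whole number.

35

Num = 146 + 19 + 42 + 14 = 221
CON3 = 221 / D = 0.863
D = 221 / 0.863 = 256.1
Other denominator terms total 221
no answer / not reached = 256.1 − 221 ≈ 35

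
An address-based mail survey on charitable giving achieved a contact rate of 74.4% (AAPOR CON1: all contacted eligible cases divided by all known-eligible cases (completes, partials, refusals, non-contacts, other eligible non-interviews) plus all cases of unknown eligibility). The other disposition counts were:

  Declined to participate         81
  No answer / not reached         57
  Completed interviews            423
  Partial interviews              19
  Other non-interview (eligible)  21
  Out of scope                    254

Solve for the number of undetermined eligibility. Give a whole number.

130

Num → 423 + 19 + 81 + 21 = 544
CON1 = 544 / D = 0.744
D = 544 / 0.744 = 731.2
Other denominator terms total 601
undetermined eligibility = 731.2 − 601 ≈ 130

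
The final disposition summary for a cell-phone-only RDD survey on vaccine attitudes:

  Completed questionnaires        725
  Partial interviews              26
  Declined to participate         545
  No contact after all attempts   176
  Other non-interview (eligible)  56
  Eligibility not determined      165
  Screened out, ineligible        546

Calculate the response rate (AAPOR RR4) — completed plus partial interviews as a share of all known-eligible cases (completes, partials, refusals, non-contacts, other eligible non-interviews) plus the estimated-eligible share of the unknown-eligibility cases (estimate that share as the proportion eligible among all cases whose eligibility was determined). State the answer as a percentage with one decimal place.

45.5%

Num = 725 + 26 = 751
Known eligible = 725 + 26 + 545 + 176 + 56 = 1528
e = 1528 / (1528 + 546) = 1528 / 2074 = 0.7367
e × U = 0.7367 × 165 = 121.56
Base = 1528 + 121.56 = 1649.56
RR4 = 751 / 1649.56 = 0.4553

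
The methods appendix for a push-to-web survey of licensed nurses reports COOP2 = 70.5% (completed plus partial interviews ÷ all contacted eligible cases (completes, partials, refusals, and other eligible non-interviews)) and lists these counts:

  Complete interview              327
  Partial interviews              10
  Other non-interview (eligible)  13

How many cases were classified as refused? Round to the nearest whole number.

128

Numerator = 327 + 10 = 337
COOP2 = 337 / D = 0.705
D = 337 / 0.705 = 478.0
Remaining denominator categories sum to 350
refused = 478.0 − 350 ≈ 128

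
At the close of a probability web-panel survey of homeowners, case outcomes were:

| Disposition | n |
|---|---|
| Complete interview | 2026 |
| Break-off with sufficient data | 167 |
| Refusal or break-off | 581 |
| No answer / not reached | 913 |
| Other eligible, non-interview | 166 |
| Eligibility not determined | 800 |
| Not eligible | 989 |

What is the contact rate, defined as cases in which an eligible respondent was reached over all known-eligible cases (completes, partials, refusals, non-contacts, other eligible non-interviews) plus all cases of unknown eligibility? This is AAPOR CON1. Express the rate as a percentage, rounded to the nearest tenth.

Num: 2026 + 167 + 581 + 166 = 2940
Denom: 2026 + 167 + 581 + 913 + 166 + 800 = 4653
CON1 = 2940 / 4653 = 0.6319

63.2%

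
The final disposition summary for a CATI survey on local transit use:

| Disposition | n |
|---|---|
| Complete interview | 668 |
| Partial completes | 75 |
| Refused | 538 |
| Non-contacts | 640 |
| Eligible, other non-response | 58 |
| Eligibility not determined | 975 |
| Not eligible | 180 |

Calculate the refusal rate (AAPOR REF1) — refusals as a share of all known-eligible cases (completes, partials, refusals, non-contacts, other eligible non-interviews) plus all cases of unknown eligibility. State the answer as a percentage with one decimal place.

Num → 538
Denominator → 668 + 75 + 538 + 640 + 58 + 975 = 2954
REF1 = 538 / 2954 = 0.1821

18.2%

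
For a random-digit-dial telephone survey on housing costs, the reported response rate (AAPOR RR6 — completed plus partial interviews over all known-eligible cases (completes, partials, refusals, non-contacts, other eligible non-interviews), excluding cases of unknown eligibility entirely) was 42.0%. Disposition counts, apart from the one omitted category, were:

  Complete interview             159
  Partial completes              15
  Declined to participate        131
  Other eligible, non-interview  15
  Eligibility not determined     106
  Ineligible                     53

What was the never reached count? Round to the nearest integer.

Numerator → 159 + 15 = 174
RR6 = 174 / D = 0.420
D = 174 / 0.420 = 414.3
Other denominator terms total 320
never reached = 414.3 − 320 ≈ 94

94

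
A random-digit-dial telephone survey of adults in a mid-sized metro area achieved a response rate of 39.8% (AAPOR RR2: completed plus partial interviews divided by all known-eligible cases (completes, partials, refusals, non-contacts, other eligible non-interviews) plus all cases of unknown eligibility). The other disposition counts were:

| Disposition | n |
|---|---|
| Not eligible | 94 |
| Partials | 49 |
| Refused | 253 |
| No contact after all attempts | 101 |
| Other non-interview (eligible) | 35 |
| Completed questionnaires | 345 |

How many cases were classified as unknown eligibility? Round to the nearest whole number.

Numerator = 345 + 49 = 394
RR2 = 394 / D = 0.398
D = 394 / 0.398 = 989.9
Other denominator terms total 783
unknown eligibility = 989.9 − 783 ≈ 207

207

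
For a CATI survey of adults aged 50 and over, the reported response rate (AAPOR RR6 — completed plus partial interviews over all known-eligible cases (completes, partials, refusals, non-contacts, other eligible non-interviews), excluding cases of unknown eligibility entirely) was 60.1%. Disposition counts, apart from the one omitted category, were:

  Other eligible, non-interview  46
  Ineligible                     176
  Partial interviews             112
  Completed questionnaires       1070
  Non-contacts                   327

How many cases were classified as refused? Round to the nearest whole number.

Top → 1070 + 112 = 1182
RR6 = 1182 / D = 0.601
D = 1182 / 0.601 = 1966.7
Rest of base = 1555
refused = 1966.7 − 1555 ≈ 412

412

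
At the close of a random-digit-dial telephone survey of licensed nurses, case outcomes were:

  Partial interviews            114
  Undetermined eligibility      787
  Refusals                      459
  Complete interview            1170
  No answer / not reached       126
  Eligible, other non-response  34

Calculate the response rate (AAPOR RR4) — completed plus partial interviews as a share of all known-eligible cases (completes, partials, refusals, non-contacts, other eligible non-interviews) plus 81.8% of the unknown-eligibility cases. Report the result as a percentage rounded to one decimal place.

Numerator = 1170 + 114 = 1284
Determined eligible = 1170 + 114 + 459 + 126 + 34 = 1903
Estimated eligible among unknowns = 0.8180 × 787 = 643.77
Base = 1903 + 643.77 = 2546.77
RR4 = 1284 / 2546.77 = 0.5042

50.4%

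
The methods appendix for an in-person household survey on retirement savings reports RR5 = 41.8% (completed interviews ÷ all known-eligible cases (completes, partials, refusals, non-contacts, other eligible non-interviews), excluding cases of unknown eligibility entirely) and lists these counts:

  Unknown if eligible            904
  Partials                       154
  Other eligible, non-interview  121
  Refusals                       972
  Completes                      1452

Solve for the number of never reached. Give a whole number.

RR5 = 1452 / D = 0.418
D = 1452 / 0.418 = 3473.7
Other denominator terms total 2699
never reached = 3473.7 − 2699 ≈ 775

775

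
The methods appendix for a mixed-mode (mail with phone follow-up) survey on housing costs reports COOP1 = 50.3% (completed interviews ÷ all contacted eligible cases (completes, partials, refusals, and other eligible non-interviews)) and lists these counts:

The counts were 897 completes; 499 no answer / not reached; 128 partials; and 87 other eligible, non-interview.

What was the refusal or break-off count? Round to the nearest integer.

COOP1 = 897 / D = 0.503
D = 897 / 0.503 = 1783.3
Other denominator terms total 1112
refusal or break-off = 1783.3 − 1112 ≈ 671

671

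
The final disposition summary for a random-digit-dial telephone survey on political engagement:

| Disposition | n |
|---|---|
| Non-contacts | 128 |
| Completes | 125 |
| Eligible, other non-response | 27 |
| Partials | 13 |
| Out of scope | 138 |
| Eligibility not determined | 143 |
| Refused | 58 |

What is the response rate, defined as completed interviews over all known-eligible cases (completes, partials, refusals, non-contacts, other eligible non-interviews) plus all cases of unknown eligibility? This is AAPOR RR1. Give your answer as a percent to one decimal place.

Top = 125
Denominator = 125 + 13 + 58 + 128 + 27 + 143 = 494
RR1 = 125 / 494 = 0.2530

25.3%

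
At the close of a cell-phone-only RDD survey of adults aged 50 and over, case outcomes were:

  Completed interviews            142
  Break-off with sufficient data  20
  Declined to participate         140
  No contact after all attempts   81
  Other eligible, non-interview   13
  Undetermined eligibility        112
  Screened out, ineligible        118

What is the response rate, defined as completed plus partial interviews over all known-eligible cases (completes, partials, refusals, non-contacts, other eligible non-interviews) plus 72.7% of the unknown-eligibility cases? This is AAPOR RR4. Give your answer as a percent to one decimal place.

Num = 142 + 20 = 162
Known eligible = 142 + 20 + 140 + 81 + 13 = 396
Eligible share of unknowns = 0.7270 × 112 = 81.42
Denom = 396 + 81.42 = 477.42
RR4 = 162 / 477.42 = 0.3393

33.9%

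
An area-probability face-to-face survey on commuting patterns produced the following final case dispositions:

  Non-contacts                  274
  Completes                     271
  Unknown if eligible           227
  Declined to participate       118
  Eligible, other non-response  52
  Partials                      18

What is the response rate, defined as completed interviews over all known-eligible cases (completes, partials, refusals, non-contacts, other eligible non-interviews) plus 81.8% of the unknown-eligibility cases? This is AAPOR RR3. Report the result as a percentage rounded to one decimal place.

Numerator = 271
Eligible (known) = 271 + 18 + 118 + 274 + 52 = 733
e × U = 0.8180 × 227 = 185.69
Denom = 733 + 185.69 = 918.69
RR3 = 271 / 918.69 = 0.2950

29.5%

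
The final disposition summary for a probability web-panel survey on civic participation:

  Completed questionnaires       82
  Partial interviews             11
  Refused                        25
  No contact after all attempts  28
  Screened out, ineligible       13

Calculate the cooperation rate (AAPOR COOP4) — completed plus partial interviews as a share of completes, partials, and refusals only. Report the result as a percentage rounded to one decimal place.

78.8%

Num → 82 + 11 = 93
Denominator → 82 + 11 + 25 = 118
COOP4 = 93 / 118 = 0.7881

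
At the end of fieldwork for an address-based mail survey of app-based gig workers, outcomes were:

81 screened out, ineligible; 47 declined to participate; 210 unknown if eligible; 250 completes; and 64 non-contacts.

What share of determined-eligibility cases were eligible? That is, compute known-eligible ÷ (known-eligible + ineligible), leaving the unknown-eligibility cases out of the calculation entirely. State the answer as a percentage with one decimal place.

Eligible (known) = 250 + 47 + 64 = 361
e = 361 / (361 + 81) = 361 / 442 = 0.8167

81.7%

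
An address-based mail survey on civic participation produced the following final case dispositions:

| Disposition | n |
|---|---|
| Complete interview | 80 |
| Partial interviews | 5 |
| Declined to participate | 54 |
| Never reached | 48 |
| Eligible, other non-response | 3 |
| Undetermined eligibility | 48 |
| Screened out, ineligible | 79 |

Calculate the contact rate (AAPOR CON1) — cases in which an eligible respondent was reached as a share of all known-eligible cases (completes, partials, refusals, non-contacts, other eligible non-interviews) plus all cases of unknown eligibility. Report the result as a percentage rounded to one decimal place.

59.7%

Numerator: 80 + 5 + 54 + 3 = 142
Denominator: 80 + 5 + 54 + 48 + 3 + 48 = 238
CON1 = 142 / 238 = 0.5966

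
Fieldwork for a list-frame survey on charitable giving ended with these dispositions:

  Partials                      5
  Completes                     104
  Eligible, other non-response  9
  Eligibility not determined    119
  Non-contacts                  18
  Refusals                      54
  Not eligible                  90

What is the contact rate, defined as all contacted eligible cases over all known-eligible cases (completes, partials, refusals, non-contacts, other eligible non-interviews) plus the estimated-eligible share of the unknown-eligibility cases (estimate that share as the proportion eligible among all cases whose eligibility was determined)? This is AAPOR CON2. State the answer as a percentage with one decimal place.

63.5%

Numerator: 104 + 5 + 54 + 9 = 172
Known eligible: 104 + 5 + 54 + 18 + 9 = 190
e = 190 / (190 + 90) = 190 / 280 = 0.6786
Estimated eligible among unknowns: 0.6786 × 119 = 80.75
Denominator: 190 + 80.75 = 270.75
CON2 = 172 / 270.75 = 0.6353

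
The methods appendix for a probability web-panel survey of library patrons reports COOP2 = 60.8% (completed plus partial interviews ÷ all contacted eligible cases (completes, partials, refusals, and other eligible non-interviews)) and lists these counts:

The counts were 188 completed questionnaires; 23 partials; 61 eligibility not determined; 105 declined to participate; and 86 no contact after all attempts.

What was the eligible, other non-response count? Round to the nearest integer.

Top → 188 + 23 = 211
COOP2 = 211 / D = 0.608
D = 211 / 0.608 = 347.0
Rest of base = 316
eligible, other non-response = 347.0 − 316 ≈ 31

31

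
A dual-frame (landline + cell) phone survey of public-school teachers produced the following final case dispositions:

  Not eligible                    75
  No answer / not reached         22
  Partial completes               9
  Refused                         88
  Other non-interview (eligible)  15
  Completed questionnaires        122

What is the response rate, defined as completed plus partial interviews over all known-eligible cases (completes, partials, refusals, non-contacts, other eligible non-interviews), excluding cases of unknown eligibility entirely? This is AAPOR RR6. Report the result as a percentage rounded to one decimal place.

51.2%

Num: 122 + 9 = 131
Denominator: 122 + 9 + 88 + 22 + 15 = 256
RR6 = 131 / 256 = 0.5117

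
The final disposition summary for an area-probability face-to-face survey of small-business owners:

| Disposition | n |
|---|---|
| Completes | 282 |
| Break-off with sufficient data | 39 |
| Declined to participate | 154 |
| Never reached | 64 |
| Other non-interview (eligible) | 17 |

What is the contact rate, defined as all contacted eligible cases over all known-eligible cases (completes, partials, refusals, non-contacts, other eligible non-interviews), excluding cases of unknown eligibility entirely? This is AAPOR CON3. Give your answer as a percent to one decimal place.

Top = 282 + 39 + 154 + 17 = 492
Base = 282 + 39 + 154 + 64 + 17 = 556
CON3 = 492 / 556 = 0.8849

88.5%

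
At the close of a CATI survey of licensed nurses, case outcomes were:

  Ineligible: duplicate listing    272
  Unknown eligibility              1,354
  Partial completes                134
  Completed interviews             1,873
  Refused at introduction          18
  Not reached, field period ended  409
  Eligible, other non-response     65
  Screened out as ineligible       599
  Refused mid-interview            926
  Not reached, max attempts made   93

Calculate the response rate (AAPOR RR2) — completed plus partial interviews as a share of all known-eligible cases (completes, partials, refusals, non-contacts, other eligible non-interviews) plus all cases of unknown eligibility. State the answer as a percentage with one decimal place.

Refusals = 18 + 926 = 944
Never reached = 409 + 93 = 502
Ineligible = 599 + 272 = 871
Numerator: 1873 + 134 = 2007
Denominator: 1873 + 134 + 944 + 502 + 65 + 1354 = 4872
RR2 = 2007 / 4872 = 0.4119

41.2%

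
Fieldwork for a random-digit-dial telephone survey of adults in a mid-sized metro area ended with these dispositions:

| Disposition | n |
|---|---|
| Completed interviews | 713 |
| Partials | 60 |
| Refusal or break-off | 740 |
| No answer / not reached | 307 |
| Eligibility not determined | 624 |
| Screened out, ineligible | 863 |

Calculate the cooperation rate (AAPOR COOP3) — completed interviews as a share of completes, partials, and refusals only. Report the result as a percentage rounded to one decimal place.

Numerator = 713
Denominator = 713 + 60 + 740 = 1513
COOP3 = 713 / 1513 = 0.4712

47.1%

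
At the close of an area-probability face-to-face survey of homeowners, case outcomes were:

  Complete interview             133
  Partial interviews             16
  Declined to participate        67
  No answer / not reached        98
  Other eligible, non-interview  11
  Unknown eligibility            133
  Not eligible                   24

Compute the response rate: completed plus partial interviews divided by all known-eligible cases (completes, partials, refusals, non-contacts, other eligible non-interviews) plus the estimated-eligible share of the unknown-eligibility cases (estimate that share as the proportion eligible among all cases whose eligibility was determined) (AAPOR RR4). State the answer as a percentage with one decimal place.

33.2%

Top → 133 + 16 = 149
Determined eligible → 133 + 16 + 67 + 98 + 11 = 325
e = 325 / (325 + 24) = 325 / 349 = 0.9312
e × U → 0.9312 × 133 = 123.85
Denom → 325 + 123.85 = 448.85
RR4 = 149 / 448.85 = 0.3320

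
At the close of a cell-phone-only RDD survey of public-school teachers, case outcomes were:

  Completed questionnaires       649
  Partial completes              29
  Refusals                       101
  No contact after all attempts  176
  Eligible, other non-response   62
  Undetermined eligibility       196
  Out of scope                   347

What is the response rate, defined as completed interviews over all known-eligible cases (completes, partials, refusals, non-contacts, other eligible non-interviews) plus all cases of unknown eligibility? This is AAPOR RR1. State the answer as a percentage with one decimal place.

53.5%

Num = 649
Denominator = 649 + 29 + 101 + 176 + 62 + 196 = 1213
RR1 = 649 / 1213 = 0.5350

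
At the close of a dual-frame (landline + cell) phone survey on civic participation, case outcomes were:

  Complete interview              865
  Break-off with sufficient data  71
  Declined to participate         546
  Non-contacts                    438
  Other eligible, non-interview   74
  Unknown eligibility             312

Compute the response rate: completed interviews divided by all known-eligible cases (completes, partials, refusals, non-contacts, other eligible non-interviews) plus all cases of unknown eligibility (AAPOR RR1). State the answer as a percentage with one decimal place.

Top = 865
Denominator = 865 + 71 + 546 + 438 + 74 + 312 = 2306
RR1 = 865 / 2306 = 0.3751

37.5%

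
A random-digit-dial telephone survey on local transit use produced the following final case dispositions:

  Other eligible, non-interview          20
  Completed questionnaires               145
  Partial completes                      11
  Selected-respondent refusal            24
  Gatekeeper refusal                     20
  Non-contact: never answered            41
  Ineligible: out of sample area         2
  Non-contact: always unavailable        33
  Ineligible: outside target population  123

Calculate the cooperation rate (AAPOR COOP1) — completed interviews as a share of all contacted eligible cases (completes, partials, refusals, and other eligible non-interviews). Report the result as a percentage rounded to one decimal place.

65.9%

Refused = 20 + 24 = 44
No contact after all attempts = 41 + 33 = 74
Screened out, ineligible = 123 + 2 = 125
Numerator → 145
Base → 145 + 11 + 44 + 20 = 220
COOP1 = 145 / 220 = 0.6591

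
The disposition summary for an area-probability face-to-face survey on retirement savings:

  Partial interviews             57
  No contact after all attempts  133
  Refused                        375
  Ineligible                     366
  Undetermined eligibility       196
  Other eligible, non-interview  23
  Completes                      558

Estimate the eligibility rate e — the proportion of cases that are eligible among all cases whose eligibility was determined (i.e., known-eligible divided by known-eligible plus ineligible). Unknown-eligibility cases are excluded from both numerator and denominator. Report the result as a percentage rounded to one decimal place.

75.8%

Determined eligible: 558 + 57 + 375 + 133 + 23 = 1146
e = 1146 / (1146 + 366) = 1146 / 1512 = 0.7579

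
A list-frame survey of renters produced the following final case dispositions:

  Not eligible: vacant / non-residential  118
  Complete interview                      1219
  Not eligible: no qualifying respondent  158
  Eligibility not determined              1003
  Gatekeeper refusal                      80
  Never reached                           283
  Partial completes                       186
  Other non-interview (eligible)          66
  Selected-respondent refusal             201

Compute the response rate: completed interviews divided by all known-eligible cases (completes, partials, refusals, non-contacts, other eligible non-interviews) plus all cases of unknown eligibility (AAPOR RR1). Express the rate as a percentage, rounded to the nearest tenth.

Declined to participate = 80 + 201 = 281
Screened out, ineligible = 158 + 118 = 276
Top: 1219
Denominator: 1219 + 186 + 281 + 283 + 66 + 1003 = 3038
RR1 = 1219 / 3038 = 0.4013

40.1%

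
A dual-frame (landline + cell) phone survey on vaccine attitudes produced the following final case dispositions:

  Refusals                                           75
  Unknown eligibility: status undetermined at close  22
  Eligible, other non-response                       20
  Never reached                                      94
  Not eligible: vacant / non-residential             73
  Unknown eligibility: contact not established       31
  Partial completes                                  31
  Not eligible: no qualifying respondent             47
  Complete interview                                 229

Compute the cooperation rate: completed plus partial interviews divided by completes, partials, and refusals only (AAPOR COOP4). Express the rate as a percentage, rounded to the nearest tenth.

77.6%

Unknown if eligible = 31 + 22 = 53
Screened out, ineligible = 47 + 73 = 120
Top → 229 + 31 = 260
Denom → 229 + 31 + 75 = 335
COOP4 = 260 / 335 = 0.7761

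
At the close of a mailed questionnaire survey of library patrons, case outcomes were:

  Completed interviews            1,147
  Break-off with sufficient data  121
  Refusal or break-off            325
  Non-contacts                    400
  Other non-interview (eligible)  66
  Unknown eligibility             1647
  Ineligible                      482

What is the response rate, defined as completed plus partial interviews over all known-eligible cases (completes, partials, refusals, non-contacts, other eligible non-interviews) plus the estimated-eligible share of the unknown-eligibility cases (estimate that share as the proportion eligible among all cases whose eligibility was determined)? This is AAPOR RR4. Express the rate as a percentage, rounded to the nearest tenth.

37.4%

Num → 1147 + 121 = 1268
Known eligible → 1147 + 121 + 325 + 400 + 66 = 2059
e = 2059 / (2059 + 482) = 2059 / 2541 = 0.8103
e × U → 0.8103 × 1647 = 1334.56
Denominator → 2059 + 1334.56 = 3393.56
RR4 = 1268 / 3393.56 = 0.3736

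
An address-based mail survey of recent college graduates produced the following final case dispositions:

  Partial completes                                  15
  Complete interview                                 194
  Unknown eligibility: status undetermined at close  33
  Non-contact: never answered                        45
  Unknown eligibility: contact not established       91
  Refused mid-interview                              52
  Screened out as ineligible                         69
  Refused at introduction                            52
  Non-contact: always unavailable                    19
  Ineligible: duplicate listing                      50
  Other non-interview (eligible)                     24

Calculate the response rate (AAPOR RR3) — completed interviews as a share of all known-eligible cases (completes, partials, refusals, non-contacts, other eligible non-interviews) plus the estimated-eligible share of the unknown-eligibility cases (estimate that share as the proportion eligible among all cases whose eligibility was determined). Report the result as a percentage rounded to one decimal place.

39.1%

Refusals = 52 + 52 = 104
Non-contacts = 45 + 19 = 64
Unknown if eligible = 91 + 33 = 124
Ineligible = 69 + 50 = 119
Num → 194
Eligible (known) → 194 + 15 + 104 + 64 + 24 = 401
e = 401 / (401 + 119) = 401 / 520 = 0.7712
e × U → 0.7712 × 124 = 95.63
Denominator → 401 + 95.63 = 496.63
RR3 = 194 / 496.63 = 0.3906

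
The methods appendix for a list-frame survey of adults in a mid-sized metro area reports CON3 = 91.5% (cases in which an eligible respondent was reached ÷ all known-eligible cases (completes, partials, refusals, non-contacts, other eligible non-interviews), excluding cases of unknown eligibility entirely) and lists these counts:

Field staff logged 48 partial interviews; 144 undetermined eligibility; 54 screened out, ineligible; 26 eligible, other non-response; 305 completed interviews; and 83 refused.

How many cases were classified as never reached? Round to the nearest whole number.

Numerator → 305 + 48 + 83 + 26 = 462
CON3 = 462 / D = 0.915
D = 462 / 0.915 = 504.9
Rest of base = 462
never reached = 504.9 − 462 ≈ 43

43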